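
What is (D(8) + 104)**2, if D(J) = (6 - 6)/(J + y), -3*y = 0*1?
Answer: 10816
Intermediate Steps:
y = 0 (y = -0 = -1/3*0 = 0)
D(J) = 0 (D(J) = (6 - 6)/(J + 0) = 0/J = 0)
(D(8) + 104)**2 = (0 + 104)**2 = 104**2 = 10816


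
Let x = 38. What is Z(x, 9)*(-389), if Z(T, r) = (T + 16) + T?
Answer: -35788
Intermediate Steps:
Z(T, r) = 16 + 2*T (Z(T, r) = (16 + T) + T = 16 + 2*T)
Z(x, 9)*(-389) = (16 + 2*38)*(-389) = (16 + 76)*(-389) = 92*(-389) = -35788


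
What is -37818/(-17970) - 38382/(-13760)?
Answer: 20168337/4121120 ≈ 4.8939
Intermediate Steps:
-37818/(-17970) - 38382/(-13760) = -37818*(-1/17970) - 38382*(-1/13760) = 6303/2995 + 19191/6880 = 20168337/4121120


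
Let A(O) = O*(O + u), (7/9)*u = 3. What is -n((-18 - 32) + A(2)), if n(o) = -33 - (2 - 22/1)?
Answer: 13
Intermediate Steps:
u = 27/7 (u = (9/7)*3 = 27/7 ≈ 3.8571)
A(O) = O*(27/7 + O) (A(O) = O*(O + 27/7) = O*(27/7 + O))
n(o) = -13 (n(o) = -33 - (2 - 22*1) = -33 - (2 - 22) = -33 - 1*(-20) = -33 + 20 = -13)
-n((-18 - 32) + A(2)) = -1*(-13) = 13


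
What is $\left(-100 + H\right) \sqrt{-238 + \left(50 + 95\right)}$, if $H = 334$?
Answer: $234 i \sqrt{93} \approx 2256.6 i$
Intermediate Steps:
$\left(-100 + H\right) \sqrt{-238 + \left(50 + 95\right)} = \left(-100 + 334\right) \sqrt{-238 + \left(50 + 95\right)} = 234 \sqrt{-238 + 145} = 234 \sqrt{-93} = 234 i \sqrt{93}$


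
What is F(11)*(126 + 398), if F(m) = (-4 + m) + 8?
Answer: 7860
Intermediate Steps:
F(m) = 4 + m
F(11)*(126 + 398) = (4 + 11)*(126 + 398) = 15*524 = 7860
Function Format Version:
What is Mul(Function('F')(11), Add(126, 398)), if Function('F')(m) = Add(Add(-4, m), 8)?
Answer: 7860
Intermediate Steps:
Function('F')(m) = Add(4, m)
Mul(Function('F')(11), Add(126, 398)) = Mul(Add(4, 11), Add(126, 398)) = Mul(15, 524) = 7860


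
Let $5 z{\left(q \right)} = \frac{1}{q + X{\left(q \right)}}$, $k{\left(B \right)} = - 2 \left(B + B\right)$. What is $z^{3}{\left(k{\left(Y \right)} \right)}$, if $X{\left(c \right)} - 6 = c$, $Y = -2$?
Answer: $\frac{1}{1331000} \approx 7.5131 \cdot 10^{-7}$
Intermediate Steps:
$X{\left(c \right)} = 6 + c$
$k{\left(B \right)} = - 4 B$ ($k{\left(B \right)} = - 2 \cdot 2 B = - 4 B$)
$z{\left(q \right)} = \frac{1}{5 \left(6 + 2 q\right)}$ ($z{\left(q \right)} = \frac{1}{5 \left(q + \left(6 + q\right)\right)} = \frac{1}{5 \left(6 + 2 q\right)}$)
$z^{3}{\left(k{\left(Y \right)} \right)} = \left(\frac{1}{10 \left(3 - -8\right)}\right)^{3} = \left(\frac{1}{10 \left(3 + 8\right)}\right)^{3} = \left(\frac{1}{10 \cdot 11}\right)^{3} = \left(\frac{1}{10} \cdot \frac{1}{11}\right)^{3} = \left(\frac{1}{110}\right)^{3} = \frac{1}{1331000}$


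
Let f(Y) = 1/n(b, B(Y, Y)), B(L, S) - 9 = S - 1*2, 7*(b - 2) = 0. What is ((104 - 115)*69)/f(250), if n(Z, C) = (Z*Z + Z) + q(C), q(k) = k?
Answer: -199617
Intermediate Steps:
b = 2 (b = 2 + (1/7)*0 = 2 + 0 = 2)
B(L, S) = 7 + S (B(L, S) = 9 + (S - 1*2) = 9 + (S - 2) = 9 + (-2 + S) = 7 + S)
n(Z, C) = C + Z + Z**2 (n(Z, C) = (Z*Z + Z) + C = (Z**2 + Z) + C = (Z + Z**2) + C = C + Z + Z**2)
f(Y) = 1/(13 + Y) (f(Y) = 1/((7 + Y) + 2 + 2**2) = 1/((7 + Y) + 2 + 4) = 1/(13 + Y))
((104 - 115)*69)/f(250) = ((104 - 115)*69)/(1/(13 + 250)) = (-11*69)/(1/263) = -759/1/263 = -759*263 = -199617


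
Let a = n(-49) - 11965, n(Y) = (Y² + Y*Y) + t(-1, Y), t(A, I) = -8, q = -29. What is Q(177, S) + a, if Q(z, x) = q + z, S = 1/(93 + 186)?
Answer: -7023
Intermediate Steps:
n(Y) = -8 + 2*Y² (n(Y) = (Y² + Y*Y) - 8 = (Y² + Y²) - 8 = 2*Y² - 8 = -8 + 2*Y²)
a = -7171 (a = (-8 + 2*(-49)²) - 11965 = (-8 + 2*2401) - 11965 = (-8 + 4802) - 11965 = 4794 - 11965 = -7171)
S = 1/279 ≈ 0.0035842
Q(z, x) = -29 + z
Q(177, S) + a = (-29 + 177) - 7171 = 148 - 7171 = -7023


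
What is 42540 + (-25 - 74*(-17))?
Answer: 43773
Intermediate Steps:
42540 + (-25 - 74*(-17)) = 42540 + (-25 + 1258) = 42540 + 1233 = 43773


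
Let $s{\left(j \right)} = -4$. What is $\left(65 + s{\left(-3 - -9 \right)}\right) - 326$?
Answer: $-265$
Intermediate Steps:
$\left(65 + s{\left(-3 - -9 \right)}\right) - 326 = \left(65 - 4\right) - 326 = 61 - 326 = -265$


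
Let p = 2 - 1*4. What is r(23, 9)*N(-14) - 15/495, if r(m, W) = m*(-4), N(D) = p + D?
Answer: 48575/33 ≈ 1472.0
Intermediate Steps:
p = -2 (p = 2 - 4 = -2)
N(D) = -2 + D
r(m, W) = -4*m
r(23, 9)*N(-14) - 15/495 = (-4*23)*(-2 - 14) - 15/495 = -92*(-16) - 15*1/495 = 1472 - 1/33 = 48575/33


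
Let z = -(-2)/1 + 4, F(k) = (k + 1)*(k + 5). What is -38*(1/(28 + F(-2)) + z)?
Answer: -5738/25 ≈ -229.52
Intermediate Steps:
F(k) = (1 + k)*(5 + k)
z = 6 (z = -(-2) + 4 = -2*(-1) + 4 = 2 + 4 = 6)
-38*(1/(28 + F(-2)) + z) = -38*(1/(28 + (5 + (-2)**2 + 6*(-2))) + 6) = -38*(1/(28 + (5 + 4 - 12)) + 6) = -38*(1/(28 - 3) + 6) = -38*(1/25 + 6) = -38*151/25 = -5738/25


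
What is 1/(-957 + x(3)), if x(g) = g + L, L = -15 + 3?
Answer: -1/966 ≈ -0.0010352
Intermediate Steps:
L = -12
x(g) = -12 + g (x(g) = g - 12 = -12 + g)
1/(-957 + x(3)) = 1/(-957 + (-12 + 3)) = 1/(-957 - 9) = 1/(-966) = -1/966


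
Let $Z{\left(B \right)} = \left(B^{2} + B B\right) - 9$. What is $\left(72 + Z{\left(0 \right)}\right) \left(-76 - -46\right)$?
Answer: $-1890$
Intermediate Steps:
$Z{\left(B \right)} = -9 + 2 B^{2}$ ($Z{\left(B \right)} = \left(B^{2} + B^{2}\right) - 9 = 2 B^{2} - 9 = -9 + 2 B^{2}$)
$\left(72 + Z{\left(0 \right)}\right) \left(-76 - -46\right) = \left(72 - \left(9 - 2 \cdot 0^{2}\right)\right) \left(-76 - -46\right) = \left(72 + \left(-9 + 2 \cdot 0\right)\right) \left(-76 + 46\right) = \left(72 + \left(-9 + 0\right)\right) \left(-30\right) = \left(72 - 9\right) \left(-30\right) = 63 \left(-30\right) = -1890$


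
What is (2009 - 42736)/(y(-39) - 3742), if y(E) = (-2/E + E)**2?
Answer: 61945767/3384221 ≈ 18.304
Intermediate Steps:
y(E) = (E - 2/E)**2
(2009 - 42736)/(y(-39) - 3742) = (2009 - 42736)/((-2 + (-39)**2)**2/(-39)**2 - 3742) = -40727/((-2 + 1521)**2/1521 - 3742) = -40727/((1/1521)*1519**2 - 3742) = -40727/((1/1521)*2307361 - 3742) = -40727/(2307361/1521 - 3742) = -40727/(-3384221/1521) = -40727*(-1521/3384221) = 61945767/3384221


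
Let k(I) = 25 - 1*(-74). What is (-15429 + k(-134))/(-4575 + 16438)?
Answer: -15330/11863 ≈ -1.2923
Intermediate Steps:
k(I) = 99 (k(I) = 25 + 74 = 99)
(-15429 + k(-134))/(-4575 + 16438) = (-15429 + 99)/(-4575 + 16438) = -15330/11863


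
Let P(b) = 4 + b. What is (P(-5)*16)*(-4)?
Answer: 64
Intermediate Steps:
(P(-5)*16)*(-4) = ((4 - 5)*16)*(-4) = -1*16*(-4) = -16*(-4) = 64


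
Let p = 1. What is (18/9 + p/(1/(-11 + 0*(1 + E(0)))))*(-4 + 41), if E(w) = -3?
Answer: -333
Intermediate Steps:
(18/9 + p/(1/(-11 + 0*(1 + E(0)))))*(-4 + 41) = (18/9 + 1/1/(-11 + 0*(1 - 3)))*(-4 + 41) = (18*(1/9) + 1/1/(-11 + 0*(-2)))*37 = (2 + 1/1/(-11 + 0))*37 = (2 + 1/1/(-11))*37 = (2 + 1/(-1/11))*37 = (2 + 1*(-11))*37 = (2 - 11)*37 = -9*37 = -333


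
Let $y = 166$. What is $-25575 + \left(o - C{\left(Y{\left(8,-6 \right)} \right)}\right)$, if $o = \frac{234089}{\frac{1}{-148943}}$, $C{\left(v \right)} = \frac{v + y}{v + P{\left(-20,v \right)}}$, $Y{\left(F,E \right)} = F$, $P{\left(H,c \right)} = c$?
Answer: $- \frac{278927548103}{8} \approx -3.4866 \cdot 10^{10}$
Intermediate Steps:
$C{\left(v \right)} = \frac{166 + v}{2 v}$ ($C{\left(v \right)} = \frac{v + 166}{v + v} = \frac{166 + v}{2 v}$)
$o = -34865917927$ ($o = \frac{234089}{- \frac{1}{148943}} = 234089 \left(-148943\right) = -34865917927$)
$-25575 + \left(o - C{\left(Y{\left(8,-6 \right)} \right)}\right) = -25575 - \left(34865917927 + \frac{166 + 8}{2 \cdot 8}\right) = -25575 - \left(34865917927 + \frac{1}{2} \cdot \frac{1}{8} \cdot 174\right) = -25575 - \frac{278927343503}{8} = - \frac{278927548103}{8}$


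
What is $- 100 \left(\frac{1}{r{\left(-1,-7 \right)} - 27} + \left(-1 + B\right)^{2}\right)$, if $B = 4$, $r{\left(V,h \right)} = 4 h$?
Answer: $- \frac{9880}{11} \approx -898.18$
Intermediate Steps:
$- 100 \left(\frac{1}{r{\left(-1,-7 \right)} - 27} + \left(-1 + B\right)^{2}\right) = - 100 \left(\frac{1}{4 \left(-7\right) - 27} + \left(-1 + 4\right)^{2}\right) = - 100 \left(\frac{1}{-28 - 27} + 3^{2}\right) = - 100 \left(\frac{1}{-55} + 9\right) = - 100 \left(- \frac{1}{55} + 9\right) = \left(-100\right) \frac{494}{55} = - \frac{9880}{11}$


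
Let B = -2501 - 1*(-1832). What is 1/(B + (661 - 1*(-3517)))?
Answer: 1/3509 ≈ 0.00028498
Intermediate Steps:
B = -669 (B = -2501 + 1832 = -669)
1/(B + (661 - 1*(-3517))) = 1/(-669 + (661 - 1*(-3517))) = 1/(-669 + (661 + 3517)) = 1/(-669 + 4178) = 1/3509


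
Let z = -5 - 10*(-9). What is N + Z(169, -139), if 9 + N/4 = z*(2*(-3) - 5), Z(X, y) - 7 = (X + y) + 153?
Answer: -3586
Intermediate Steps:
z = 85 (z = -5 + 90 = 85)
Z(X, y) = 160 + X + y (Z(X, y) = 7 + ((X + y) + 153) = 7 + (153 + X + y) = 160 + X + y)
N = -3776 (N = -36 + 4*(85*(2*(-3) - 5)) = -36 + 4*(85*(-6 - 5)) = -36 + 4*(85*(-11)) = -36 + 4*(-935) = -36 - 3740 = -3776)
N + Z(169, -139) = -3776 + (160 + 169 - 139) = -3776 + 190 = -3586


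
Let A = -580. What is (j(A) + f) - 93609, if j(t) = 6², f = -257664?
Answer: -351237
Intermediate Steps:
j(t) = 36
(j(A) + f) - 93609 = (36 - 257664) - 93609 = -257628 - 93609 = -351237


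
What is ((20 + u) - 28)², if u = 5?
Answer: 9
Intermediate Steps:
((20 + u) - 28)² = ((20 + 5) - 28)² = (25 - 28)² = (-3)² = 9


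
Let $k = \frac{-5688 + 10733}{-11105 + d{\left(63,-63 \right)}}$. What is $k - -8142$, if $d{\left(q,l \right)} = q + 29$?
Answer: $\frac{89662801}{11013} \approx 8141.5$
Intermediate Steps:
$d{\left(q,l \right)} = 29 + q$
$k = - \frac{5045}{11013}$ ($k = \frac{-5688 + 10733}{-11105 + \left(29 + 63\right)} = \frac{5045}{-11105 + 92} = \frac{5045}{-11013} = 5045 \left(- \frac{1}{11013}\right) = - \frac{5045}{11013} \approx -0.4581$)
$k - -8142 = - \frac{5045}{11013} - -8142 = - \frac{5045}{11013} + 8142 = \frac{89662801}{11013}$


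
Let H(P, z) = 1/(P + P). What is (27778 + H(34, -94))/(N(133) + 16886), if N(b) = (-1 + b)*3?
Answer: 1888905/1175176 ≈ 1.6073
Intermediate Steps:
N(b) = -3 + 3*b
H(P, z) = 1/(2*P)
(27778 + H(34, -94))/(N(133) + 16886) = (27778 + (½)/34)/((-3 + 3*133) + 16886) = (27778 + (½)*(1/34))/((-3 + 399) + 16886) = (27778 + 1/68)/(396 + 16886) = (1888905/68)/17282 = (1888905/68)*(1/17282) = 1888905/1175176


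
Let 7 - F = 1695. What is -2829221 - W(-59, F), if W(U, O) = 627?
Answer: -2829848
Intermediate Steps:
F = -1688 (F = 7 - 1*1695 = 7 - 1695 = -1688)
-2829221 - W(-59, F) = -2829221 - 1*627 = -2829221 - 627 = -2829848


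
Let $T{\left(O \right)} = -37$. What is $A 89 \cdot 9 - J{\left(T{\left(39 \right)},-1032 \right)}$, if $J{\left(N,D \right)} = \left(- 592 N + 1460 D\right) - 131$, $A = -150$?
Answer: $1364797$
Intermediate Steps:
$J{\left(N,D \right)} = -131 - 592 N + 1460 D$
$A 89 \cdot 9 - J{\left(T{\left(39 \right)},-1032 \right)} = \left(-150\right) 89 \cdot 9 - \left(-131 - -21904 + 1460 \left(-1032\right)\right) = \left(-13350\right) 9 - \left(-131 + 21904 - 1506720\right) = -120150 - -1484947 = -120150 + 1484947 = 1364797$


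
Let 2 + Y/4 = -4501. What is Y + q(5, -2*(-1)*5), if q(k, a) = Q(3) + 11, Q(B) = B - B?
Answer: -18001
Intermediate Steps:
Y = -18012 (Y = -8 + 4*(-4501) = -8 - 18004 = -18012)
Q(B) = 0
q(k, a) = 11 (q(k, a) = 0 + 11 = 11)
Y + q(5, -2*(-1)*5) = -18012 + 11 = -18001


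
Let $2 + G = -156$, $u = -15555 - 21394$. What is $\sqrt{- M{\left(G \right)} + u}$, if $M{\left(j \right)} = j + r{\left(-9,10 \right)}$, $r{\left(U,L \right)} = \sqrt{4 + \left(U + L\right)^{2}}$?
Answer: $\sqrt{-36791 - \sqrt{5}} \approx 191.82 i$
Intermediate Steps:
$r{\left(U,L \right)} = \sqrt{4 + \left(L + U\right)^{2}}$
$u = -36949$
$G = -158$ ($G = -2 - 156 = -158$)
$M{\left(j \right)} = j + \sqrt{5}$ ($M{\left(j \right)} = j + \sqrt{4 + \left(10 - 9\right)^{2}} = j + \sqrt{4 + 1^{2}} = j + \sqrt{4 + 1} = j + \sqrt{5}$)
$\sqrt{- M{\left(G \right)} + u} = \sqrt{- (-158 + \sqrt{5}) - 36949} = \sqrt{\left(158 - \sqrt{5}\right) - 36949} = \sqrt{-36791 - \sqrt{5}}$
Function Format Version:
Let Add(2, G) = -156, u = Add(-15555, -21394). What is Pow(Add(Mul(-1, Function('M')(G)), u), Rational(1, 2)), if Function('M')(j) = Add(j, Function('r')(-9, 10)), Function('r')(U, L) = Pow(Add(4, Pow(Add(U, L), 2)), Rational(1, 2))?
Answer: Pow(Add(-36791, Mul(-1, Pow(5, Rational(1, 2)))), Rational(1, 2)) ≈ Mul(191.82, I)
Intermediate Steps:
Function('r')(U, L) = Pow(Add(4, Pow(Add(L, U), 2)), Rational(1, 2))
u = -36949
G = -158 (G = Add(-2, -156) = -158)
Function('M')(j) = Add(j, Pow(5, Rational(1, 2))) (Function('M')(j) = Add(j, Pow(Add(4, Pow(Add(10, -9), 2)), Rational(1, 2))) = Add(j, Pow(Add(4, Pow(1, 2)), Rational(1, 2))) = Add(j, Pow(Add(4, 1), Rational(1, 2))) = Add(j, Pow(5, Rational(1, 2))))
Pow(Add(Mul(-1, Function('M')(G)), u), Rational(1, 2)) = Pow(Add(Mul(-1, Add(-158, Pow(5, Rational(1, 2)))), -36949), Rational(1, 2)) = Pow(Add(Add(158, Mul(-1, Pow(5, Rational(1, 2)))), -36949), Rational(1, 2)) = Pow(Add(-36791, Mul(-1, Pow(5, Rational(1, 2)))), Rational(1, 2))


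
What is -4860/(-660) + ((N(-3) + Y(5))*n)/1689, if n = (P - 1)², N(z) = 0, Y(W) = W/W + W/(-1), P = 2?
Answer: 136765/18579 ≈ 7.3613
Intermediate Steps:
Y(W) = 1 - W (Y(W) = 1 + W*(-1) = 1 - W)
n = 1 (n = (2 - 1)² = 1² = 1)
-4860/(-660) + ((N(-3) + Y(5))*n)/1689 = -4860/(-660) + ((0 + (1 - 1*5))*1)/1689 = -4860*(-1/660) + ((0 + (1 - 5))*1)*(1/1689) = 81/11 + ((0 - 4)*1)*(1/1689) = 81/11 - 4*1*(1/1689) = 81/11 - 4*1/1689 = 81/11 - 4/1689 = 136765/18579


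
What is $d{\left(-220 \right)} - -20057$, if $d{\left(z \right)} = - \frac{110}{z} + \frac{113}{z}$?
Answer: $\frac{4412537}{220} \approx 20057.0$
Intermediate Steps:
$d{\left(z \right)} = \frac{3}{z}$
$d{\left(-220 \right)} - -20057 = \frac{3}{-220} - -20057 = 3 \left(- \frac{1}{220}\right) + 20057 = - \frac{3}{220} + 20057 = \frac{4412537}{220}$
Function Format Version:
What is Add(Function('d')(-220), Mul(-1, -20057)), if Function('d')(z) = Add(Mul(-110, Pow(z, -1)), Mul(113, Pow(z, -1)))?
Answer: Rational(4412537, 220) ≈ 20057.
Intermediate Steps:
Function('d')(z) = Mul(3, Pow(z, -1))
Add(Function('d')(-220), Mul(-1, -20057)) = Add(Mul(3, Pow(-220, -1)), Mul(-1, -20057)) = Add(Mul(3, Rational(-1, 220)), 20057) = Add(Rational(-3, 220), 20057) = Rational(4412537, 220)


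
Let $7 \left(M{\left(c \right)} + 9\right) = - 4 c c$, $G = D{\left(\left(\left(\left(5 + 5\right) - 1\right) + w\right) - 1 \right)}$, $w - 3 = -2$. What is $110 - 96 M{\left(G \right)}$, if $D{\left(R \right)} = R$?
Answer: $\frac{37922}{7} \approx 5417.4$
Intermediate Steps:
$w = 1$ ($w = 3 - 2 = 1$)
$G = 9$ ($G = \left(\left(\left(5 + 5\right) - 1\right) + 1\right) - 1 = \left(\left(10 - 1\right) + 1\right) - 1 = \left(9 + 1\right) - 1 = 10 - 1 = 9$)
$M{\left(c \right)} = -9 - \frac{4 c^{2}}{7}$ ($M{\left(c \right)} = -9 + \frac{- 4 c c}{7} = -9 + \frac{\left(-4\right) c^{2}}{7} = -9 - \frac{4 c^{2}}{7}$)
$110 - 96 M{\left(G \right)} = 110 - 96 \left(-9 - \frac{4 \cdot 9^{2}}{7}\right) = 110 - 96 \left(-9 - \frac{324}{7}\right) = 110 - - \frac{37152}{7} = 110 + \frac{37152}{7} = \frac{37922}{7}$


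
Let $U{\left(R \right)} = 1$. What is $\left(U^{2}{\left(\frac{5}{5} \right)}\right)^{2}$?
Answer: $1$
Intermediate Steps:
$\left(U^{2}{\left(\frac{5}{5} \right)}\right)^{2} = \left(1^{2}\right)^{2} = 1^{2} = 1$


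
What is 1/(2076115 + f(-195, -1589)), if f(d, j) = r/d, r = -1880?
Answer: 39/80968861 ≈ 4.8167e-7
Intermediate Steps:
f(d, j) = -1880/d
1/(2076115 + f(-195, -1589)) = 1/(2076115 - 1880/(-195)) = 1/(2076115 - 1880*(-1/195)) = 1/(2076115 + 376/39) = 1/(80968861/39) = 39/80968861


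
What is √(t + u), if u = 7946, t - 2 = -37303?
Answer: I*√29355 ≈ 171.33*I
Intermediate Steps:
t = -37301 (t = 2 - 37303 = -37301)
√(t + u) = √(-37301 + 7946) = √(-29355) = I*√29355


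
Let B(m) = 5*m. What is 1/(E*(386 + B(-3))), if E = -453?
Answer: -1/168063 ≈ -5.9501e-6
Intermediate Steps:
1/(E*(386 + B(-3))) = 1/(-453*(386 + 5*(-3))) = 1/(-453*(386 - 15)) = 1/(-453*371) = 1/(-168063) = -1/168063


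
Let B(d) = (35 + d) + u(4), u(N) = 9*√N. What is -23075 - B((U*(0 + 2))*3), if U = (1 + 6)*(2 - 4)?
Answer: -23044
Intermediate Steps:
U = -14 (U = 7*(-2) = -14)
B(d) = 53 + d (B(d) = (35 + d) + 9*√4 = (35 + d) + 9*2 = (35 + d) + 18 = 53 + d)
-23075 - B((U*(0 + 2))*3) = -23075 - (53 - 14*(0 + 2)*3) = -23075 - (53 - 14*2*3) = -23075 - (53 - 28*3) = -23075 - (53 - 84) = -23075 - 1*(-31) = -23075 + 31 = -23044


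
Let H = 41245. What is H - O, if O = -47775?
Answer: 89020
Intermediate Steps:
H - O = 41245 - 1*(-47775) = 41245 + 47775 = 89020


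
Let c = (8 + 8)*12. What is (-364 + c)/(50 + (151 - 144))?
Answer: -172/57 ≈ -3.0175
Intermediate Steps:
c = 192 (c = 16*12 = 192)
(-364 + c)/(50 + (151 - 144)) = (-364 + 192)/(50 + (151 - 144)) = -172/(50 + 7) = -172/57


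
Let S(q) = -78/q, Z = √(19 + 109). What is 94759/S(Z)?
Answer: -379036*√2/39 ≈ -13745.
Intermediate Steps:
Z = 8*√2 (Z = √128 = 8*√2 ≈ 11.314)
94759/S(Z) = 94759/((-78*√2/16)) = 94759/((-39*√2/8)) = 94759*(-4*√2/39) = -379036*√2/39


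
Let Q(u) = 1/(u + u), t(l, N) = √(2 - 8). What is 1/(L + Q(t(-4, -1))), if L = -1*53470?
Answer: -1283280/68616981601 + 2*I*√6/68616981601 ≈ -1.8702e-5 + 7.1396e-11*I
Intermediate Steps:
L = -53470
t(l, N) = I*√6 (t(l, N) = √(-6) = I*√6)
Q(u) = 1/(2*u)
1/(L + Q(t(-4, -1))) = 1/(-53470 + 1/(2*((I*√6)))) = 1/(-53470 + (-I*√6/6)/2) = 1/(-53470 - I*√6/12)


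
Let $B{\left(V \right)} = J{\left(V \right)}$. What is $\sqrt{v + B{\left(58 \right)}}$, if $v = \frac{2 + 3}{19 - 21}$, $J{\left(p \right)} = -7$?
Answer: $\frac{i \sqrt{38}}{2} \approx 3.0822 i$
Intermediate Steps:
$B{\left(V \right)} = -7$
$v = - \frac{5}{2}$ ($v = \frac{1}{-2} \cdot 5 = \left(- \frac{1}{2}\right) 5 = - \frac{5}{2} \approx -2.5$)
$\sqrt{v + B{\left(58 \right)}} = \sqrt{- \frac{5}{2} - 7} = \sqrt{- \frac{19}{2}} = \frac{i \sqrt{38}}{2}$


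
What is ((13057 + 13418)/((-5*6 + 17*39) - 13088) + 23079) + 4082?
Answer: 67652756/2491 ≈ 27159.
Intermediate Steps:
((13057 + 13418)/((-5*6 + 17*39) - 13088) + 23079) + 4082 = (26475/((-30 + 663) - 13088) + 23079) + 4082 = (26475/(633 - 13088) + 23079) + 4082 = (26475/(-12455) + 23079) + 4082 = (26475*(-1/12455) + 23079) + 4082 = (-5295/2491 + 23079) + 4082 = 57484494/2491 + 4082 = 67652756/2491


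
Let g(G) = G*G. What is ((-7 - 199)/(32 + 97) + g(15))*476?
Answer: 13717844/129 ≈ 1.0634e+5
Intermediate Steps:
g(G) = G²
((-7 - 199)/(32 + 97) + g(15))*476 = ((-7 - 199)/(32 + 97) + 15²)*476 = (-206/129 + 225)*476 = (28819/129)*476 = 13717844/129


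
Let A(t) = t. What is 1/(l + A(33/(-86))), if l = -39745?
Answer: -86/3418103 ≈ -2.5160e-5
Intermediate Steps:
1/(l + A(33/(-86))) = 1/(-39745 + 33/(-86)) = 1/(-39745 + 33*(-1/86)) = 1/(-39745 - 33/86) = 1/(-3418103/86) = -86/3418103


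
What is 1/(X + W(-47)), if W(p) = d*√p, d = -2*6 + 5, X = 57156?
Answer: 57156/3266810639 + 7*I*√47/3266810639 ≈ 1.7496e-5 + 1.469e-8*I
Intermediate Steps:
d = -7 (d = -12 + 5 = -7)
W(p) = -7*√p
1/(X + W(-47)) = 1/(57156 - 7*I*√47)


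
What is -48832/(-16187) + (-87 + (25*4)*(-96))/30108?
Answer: 437810129/162452732 ≈ 2.6950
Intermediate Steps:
-48832/(-16187) + (-87 + (25*4)*(-96))/30108 = -48832*(-1/16187) + (-87 + 100*(-96))*(1/30108) = 48832/16187 + (-87 - 9600)*(1/30108) = 48832/16187 - 9687*1/30108 = 48832/16187 - 3229/10036 = 437810129/162452732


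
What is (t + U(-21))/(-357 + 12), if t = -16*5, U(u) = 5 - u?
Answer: 18/115 ≈ 0.15652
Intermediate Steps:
t = -80
(t + U(-21))/(-357 + 12) = (-80 + (5 - 1*(-21)))/(-357 + 12) = (-80 + (5 + 21))/(-345) = (-80 + 26)*(-1/345) = -54*(-1/345) = 18/115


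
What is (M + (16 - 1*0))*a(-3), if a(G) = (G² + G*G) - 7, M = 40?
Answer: 616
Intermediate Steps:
a(G) = -7 + 2*G² (a(G) = (G² + G²) - 7 = 2*G² - 7 = -7 + 2*G²)
(M + (16 - 1*0))*a(-3) = (40 + (16 - 1*0))*(-7 + 2*(-3)²) = (40 + (16 + 0))*(-7 + 2*9) = (40 + 16)*(-7 + 18) = 56*11 = 616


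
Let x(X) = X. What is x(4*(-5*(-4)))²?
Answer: 6400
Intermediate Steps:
x(4*(-5*(-4)))² = (4*(-5*(-4)))² = (4*20)² = 80² = 6400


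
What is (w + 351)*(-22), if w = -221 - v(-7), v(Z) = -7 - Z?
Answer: -2860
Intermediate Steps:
w = -221 (w = -221 - (-7 - 1*(-7)) = -221 - (-7 + 7) = -221 - 1*0 = -221 + 0 = -221)
(w + 351)*(-22) = (-221 + 351)*(-22) = 130*(-22) = -2860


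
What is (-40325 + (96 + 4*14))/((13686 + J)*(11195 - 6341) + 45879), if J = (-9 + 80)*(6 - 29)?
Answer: -13391/19517047 ≈ -0.00068612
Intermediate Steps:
J = -1633 (J = 71*(-23) = -1633)
(-40325 + (96 + 4*14))/((13686 + J)*(11195 - 6341) + 45879) = (-40325 + (96 + 4*14))/((13686 - 1633)*(11195 - 6341) + 45879) = (-40325 + (96 + 56))/(12053*4854 + 45879) = (-40325 + 152)/(58505262 + 45879) = -40173/58551141 = -40173*1/58551141 = -13391/19517047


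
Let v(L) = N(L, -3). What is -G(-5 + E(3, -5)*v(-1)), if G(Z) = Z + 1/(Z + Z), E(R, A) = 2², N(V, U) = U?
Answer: 579/34 ≈ 17.029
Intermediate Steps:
E(R, A) = 4
v(L) = -3
G(Z) = Z + 1/(2*Z)
-G(-5 + E(3, -5)*v(-1)) = -((-5 + 4*(-3)) + 1/(2*(-5 + 4*(-3)))) = -((-5 - 12) + 1/(2*(-5 - 12))) = -(-17 + (½)/(-17)) = -(-17 + (½)*(-1/17)) = -(-17 - 1/34) = -1*(-579/34) = 579/34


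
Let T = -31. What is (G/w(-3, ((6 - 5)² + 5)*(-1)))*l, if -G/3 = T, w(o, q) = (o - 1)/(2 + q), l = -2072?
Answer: -192696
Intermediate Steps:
w(o, q) = (-1 + o)/(2 + q)
G = 93 (G = -3*(-31) = 93)
(G/w(-3, ((6 - 5)² + 5)*(-1)))*l = (93/(((-1 - 3)/(2 + ((6 - 5)² + 5)*(-1)))))*(-2072) = (93/((-4/(2 + (1² + 5)*(-1)))))*(-2072) = (93/((-4/(2 + (1 + 5)*(-1)))))*(-2072) = (93/((-4/(2 + 6*(-1)))))*(-2072) = (93/((-4/(2 - 6))))*(-2072) = (93/((-4/(-4))))*(-2072) = (93/((-¼*(-4))))*(-2072) = (93/1)*(-2072) = (93*1)*(-2072) = 93*(-2072) = -192696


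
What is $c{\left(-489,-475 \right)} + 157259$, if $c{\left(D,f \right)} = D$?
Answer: $156770$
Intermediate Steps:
$c{\left(-489,-475 \right)} + 157259 = -489 + 157259 = 156770$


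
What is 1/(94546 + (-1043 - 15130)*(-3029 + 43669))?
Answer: -1/657176174 ≈ -1.5217e-9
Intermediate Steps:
1/(94546 + (-1043 - 15130)*(-3029 + 43669)) = 1/(94546 - 16173*40640) = 1/(94546 - 657270720) = 1/(-657176174) = -1/657176174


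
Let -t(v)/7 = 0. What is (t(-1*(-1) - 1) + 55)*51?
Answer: 2805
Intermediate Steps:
t(v) = 0 (t(v) = -7*0 = 0)
(t(-1*(-1) - 1) + 55)*51 = (0 + 55)*51 = 55*51 = 2805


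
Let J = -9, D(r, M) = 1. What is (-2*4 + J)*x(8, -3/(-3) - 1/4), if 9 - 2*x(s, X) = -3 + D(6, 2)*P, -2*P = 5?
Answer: -493/4 ≈ -123.25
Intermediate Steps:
P = -5/2 (P = -½*5 = -5/2 ≈ -2.5000)
x(s, X) = 29/4 (x(s, X) = 9/2 - (-3 + 1*(-5/2))/2 = 9/2 - (-3 - 5/2)/2 = 9/2 - ½*(-11/2) = 9/2 + 11/4 = 29/4)
(-2*4 + J)*x(8, -3/(-3) - 1/4) = (-2*4 - 9)*(29/4) = (-8 - 9)*(29/4) = -17*29/4 = -493/4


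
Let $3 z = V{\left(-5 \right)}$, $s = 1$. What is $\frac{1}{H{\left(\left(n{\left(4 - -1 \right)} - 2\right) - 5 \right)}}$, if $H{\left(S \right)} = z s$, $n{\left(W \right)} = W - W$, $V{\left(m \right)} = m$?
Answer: $- \frac{3}{5} \approx -0.6$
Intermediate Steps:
$n{\left(W \right)} = 0$
$z = - \frac{5}{3}$ ($z = \frac{1}{3} \left(-5\right) = - \frac{5}{3} \approx -1.6667$)
$H{\left(S \right)} = - \frac{5}{3}$ ($H{\left(S \right)} = \left(- \frac{5}{3}\right) 1 = - \frac{5}{3}$)
$\frac{1}{H{\left(\left(n{\left(4 - -1 \right)} - 2\right) - 5 \right)}} = \frac{1}{- \frac{5}{3}} = - \frac{3}{5}$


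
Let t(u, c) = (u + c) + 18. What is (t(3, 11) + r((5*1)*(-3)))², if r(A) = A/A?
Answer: 1089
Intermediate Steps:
t(u, c) = 18 + c + u (t(u, c) = (c + u) + 18 = 18 + c + u)
r(A) = 1
(t(3, 11) + r((5*1)*(-3)))² = ((18 + 11 + 3) + 1)² = (32 + 1)² = 33² = 1089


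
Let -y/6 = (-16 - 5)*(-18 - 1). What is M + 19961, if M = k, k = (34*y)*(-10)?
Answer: 833921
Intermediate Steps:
y = -2394 (y = -6*(-16 - 5)*(-18 - 1) = -(-126)*(-19) = -6*399 = -2394)
k = 813960 (k = (34*(-2394))*(-10) = -81396*(-10) = 813960)
M = 813960
M + 19961 = 813960 + 19961 = 833921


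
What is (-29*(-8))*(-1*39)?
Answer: -9048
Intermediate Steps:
(-29*(-8))*(-1*39) = 232*(-39) = -9048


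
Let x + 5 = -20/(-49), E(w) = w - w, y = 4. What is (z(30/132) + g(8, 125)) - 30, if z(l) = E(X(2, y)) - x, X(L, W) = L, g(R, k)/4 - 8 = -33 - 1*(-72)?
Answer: 7967/49 ≈ 162.59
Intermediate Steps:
g(R, k) = 188 (g(R, k) = 32 + 4*(-33 - 1*(-72)) = 32 + 4*(-33 + 72) = 32 + 4*39 = 32 + 156 = 188)
E(w) = 0
x = -225/49 (x = -5 - 20/(-49) = -5 - 20*(-1/49) = -5 + 20/49 = -225/49 ≈ -4.5918)
z(l) = 225/49 (z(l) = 0 - 1*(-225/49) = 0 + 225/49 = 225/49)
(z(30/132) + g(8, 125)) - 30 = (225/49 + 188) - 30 = 9437/49 - 30 = 7967/49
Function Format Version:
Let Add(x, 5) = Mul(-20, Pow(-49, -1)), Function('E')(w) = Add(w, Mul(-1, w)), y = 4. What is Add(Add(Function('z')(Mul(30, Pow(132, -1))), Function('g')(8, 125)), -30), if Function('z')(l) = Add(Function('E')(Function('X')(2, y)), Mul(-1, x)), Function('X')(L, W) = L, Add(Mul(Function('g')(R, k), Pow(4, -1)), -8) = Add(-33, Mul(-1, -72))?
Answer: Rational(7967, 49) ≈ 162.59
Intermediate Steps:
Function('g')(R, k) = 188 (Function('g')(R, k) = Add(32, Mul(4, Add(-33, Mul(-1, -72)))) = Add(32, Mul(4, Add(-33, 72))) = Add(32, Mul(4, 39)) = Add(32, 156) = 188)
Function('E')(w) = 0
x = Rational(-225, 49) (x = Add(-5, Mul(-20, Pow(-49, -1))) = Add(-5, Mul(-20, Rational(-1, 49))) = Add(-5, Rational(20, 49)) = Rational(-225, 49) ≈ -4.5918)
Function('z')(l) = Rational(225, 49) (Function('z')(l) = Add(0, Mul(-1, Rational(-225, 49))) = Add(0, Rational(225, 49)) = Rational(225, 49))
Add(Add(Function('z')(Mul(30, Pow(132, -1))), Function('g')(8, 125)), -30) = Add(Add(Rational(225, 49), 188), -30) = Add(Rational(9437, 49), -30) = Rational(7967, 49)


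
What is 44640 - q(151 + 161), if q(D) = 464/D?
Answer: 1740902/39 ≈ 44639.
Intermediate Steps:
44640 - q(151 + 161) = 44640 - 464/(151 + 161) = 44640 - 464/312 = 44640 - 1*58/39 = 44640 - 58/39 = 1740902/39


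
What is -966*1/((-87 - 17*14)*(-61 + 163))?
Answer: 161/5525 ≈ 0.029140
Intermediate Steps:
-966*1/((-87 - 17*14)*(-61 + 163)) = -966*1/(102*(-87 - 238)) = -966/(102*(-325)) = -966/(-33150) = -966*(-1/33150) = 161/5525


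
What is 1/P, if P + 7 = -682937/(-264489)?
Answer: -264489/1168486 ≈ -0.22635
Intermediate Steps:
P = -1168486/264489 (P = -7 - 682937/(-264489) = -7 - 682937*(-1/264489) = -7 + 682937/264489 = -1168486/264489 ≈ -4.4179)
1/P = 1/(-1168486/264489) = -264489/1168486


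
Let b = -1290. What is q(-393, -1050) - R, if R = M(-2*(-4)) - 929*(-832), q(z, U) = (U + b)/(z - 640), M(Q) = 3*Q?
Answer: -798457076/1033 ≈ -7.7295e+5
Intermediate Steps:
q(z, U) = (-1290 + U)/(-640 + z) (q(z, U) = (U - 1290)/(z - 640) = (-1290 + U)/(-640 + z))
R = 772952 (R = 3*(-2*(-4)) - 929*(-832) = 3*8 + 772928 = 24 + 772928 = 772952)
q(-393, -1050) - R = (-1290 - 1050)/(-640 - 393) - 1*772952 = -2340/(-1033) - 772952 = -1/1033*(-2340) - 772952 = 2340/1033 - 772952 = -798457076/1033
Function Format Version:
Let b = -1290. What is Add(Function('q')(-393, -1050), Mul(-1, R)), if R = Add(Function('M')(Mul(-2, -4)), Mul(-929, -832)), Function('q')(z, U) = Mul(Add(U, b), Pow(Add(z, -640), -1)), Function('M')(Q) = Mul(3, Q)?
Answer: Rational(-798457076, 1033) ≈ -7.7295e+5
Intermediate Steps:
Function('q')(z, U) = Mul(Pow(Add(-640, z), -1), Add(-1290, U)) (Function('q')(z, U) = Mul(Add(U, -1290), Pow(Add(z, -640), -1)) = Mul(Add(-1290, U), Pow(Add(-640, z), -1)) = Mul(Pow(Add(-640, z), -1), Add(-1290, U)))
R = 772952 (R = Add(Mul(3, Mul(-2, -4)), Mul(-929, -832)) = Add(Mul(3, 8), 772928) = Add(24, 772928) = 772952)
Add(Function('q')(-393, -1050), Mul(-1, R)) = Add(Mul(Pow(Add(-640, -393), -1), Add(-1290, -1050)), Mul(-1, 772952)) = Add(Mul(Pow(-1033, -1), -2340), -772952) = Add(Mul(Rational(-1, 1033), -2340), -772952) = Add(Rational(2340, 1033), -772952) = Rational(-798457076, 1033)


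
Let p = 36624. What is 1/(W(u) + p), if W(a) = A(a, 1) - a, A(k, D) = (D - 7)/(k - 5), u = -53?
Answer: 29/1063636 ≈ 2.7265e-5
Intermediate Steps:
A(k, D) = (-7 + D)/(-5 + k)
W(a) = -a - 6/(-5 + a) (W(a) = (-7 + 1)/(-5 + a) - a = -6/(-5 + a) - a = -a - 6/(-5 + a))
1/(W(u) + p) = 1/((-6 - 1*(-53)*(-5 - 53))/(-5 - 53) + 36624) = 1/((-6 - 1*(-53)*(-58))/(-58) + 36624) = 1/(-(-6 - 3074)/58 + 36624) = 1/(-1/58*(-3080) + 36624) = 1/(1540/29 + 36624) = 1/(1063636/29) = 29/1063636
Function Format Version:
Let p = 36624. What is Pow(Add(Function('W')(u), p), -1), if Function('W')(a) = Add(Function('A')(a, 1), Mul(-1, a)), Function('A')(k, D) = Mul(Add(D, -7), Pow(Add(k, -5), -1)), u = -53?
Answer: Rational(29, 1063636) ≈ 2.7265e-5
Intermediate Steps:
Function('A')(k, D) = Mul(Pow(Add(-5, k), -1), Add(-7, D)) (Function('A')(k, D) = Mul(Add(-7, D), Pow(Add(-5, k), -1)) = Mul(Pow(Add(-5, k), -1), Add(-7, D)))
Function('W')(a) = Add(Mul(-1, a), Mul(-6, Pow(Add(-5, a), -1))) (Function('W')(a) = Add(Mul(Pow(Add(-5, a), -1), Add(-7, 1)), Mul(-1, a)) = Add(Mul(Pow(Add(-5, a), -1), -6), Mul(-1, a)) = Add(Mul(-6, Pow(Add(-5, a), -1)), Mul(-1, a)) = Add(Mul(-1, a), Mul(-6, Pow(Add(-5, a), -1))))
Pow(Add(Function('W')(u), p), -1) = Pow(Add(Mul(Pow(Add(-5, -53), -1), Add(-6, Mul(-1, -53, Add(-5, -53)))), 36624), -1) = Pow(Add(Mul(Pow(-58, -1), Add(-6, Mul(-1, -53, -58))), 36624), -1) = Pow(Add(Mul(Rational(-1, 58), Add(-6, -3074)), 36624), -1) = Pow(Add(Mul(Rational(-1, 58), -3080), 36624), -1) = Pow(Add(Rational(1540, 29), 36624), -1) = Pow(Rational(1063636, 29), -1) = Rational(29, 1063636)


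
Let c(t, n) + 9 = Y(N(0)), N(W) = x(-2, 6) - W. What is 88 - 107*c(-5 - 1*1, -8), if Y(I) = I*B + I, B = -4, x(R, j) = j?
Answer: 2977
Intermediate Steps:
N(W) = 6 - W
Y(I) = -3*I (Y(I) = I*(-4) + I = -4*I + I = -3*I)
c(t, n) = -27 (c(t, n) = -9 - 3*(6 - 1*0) = -9 - 3*(6 + 0) = -9 - 3*6 = -9 - 18 = -27)
88 - 107*c(-5 - 1*1, -8) = 88 - 107*(-27) = 88 + 2889 = 2977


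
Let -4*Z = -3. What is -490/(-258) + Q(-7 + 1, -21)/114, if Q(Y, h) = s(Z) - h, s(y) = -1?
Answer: 1695/817 ≈ 2.0747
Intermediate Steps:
Z = 3/4 (Z = -1/4*(-3) = 3/4 ≈ 0.75000)
Q(Y, h) = -1 - h
-490/(-258) + Q(-7 + 1, -21)/114 = -490/(-258) + (-1 - 1*(-21))/114 = -490*(-1/258) + (-1 + 21)*(1/114) = 245/129 + 20*(1/114) = 245/129 + 10/57 = 1695/817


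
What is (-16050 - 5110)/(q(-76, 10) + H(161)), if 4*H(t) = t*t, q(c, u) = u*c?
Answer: -84640/22881 ≈ -3.6991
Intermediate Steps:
q(c, u) = c*u
H(t) = t²/4 (H(t) = (t*t)/4 = t²/4)
(-16050 - 5110)/(q(-76, 10) + H(161)) = (-16050 - 5110)/(-76*10 + (¼)*161²) = -21160/(-760 + (¼)*25921) = -21160/(-760 + 25921/4) = -21160/22881/4 = -21160*4/22881 = -84640/22881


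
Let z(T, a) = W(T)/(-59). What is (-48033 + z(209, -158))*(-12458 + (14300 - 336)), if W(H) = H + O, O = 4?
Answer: -4268244960/59 ≈ -7.2343e+7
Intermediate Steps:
W(H) = 4 + H (W(H) = H + 4 = 4 + H)
z(T, a) = -4/59 - T/59 (z(T, a) = (4 + T)/(-59) = (4 + T)*(-1/59) = -4/59 - T/59)
(-48033 + z(209, -158))*(-12458 + (14300 - 336)) = (-48033 + (-4/59 - 1/59*209))*(-12458 + (14300 - 336)) = (-48033 + (-4/59 - 209/59))*(-12458 + 13964) = (-48033 - 213/59)*1506 = -2834160/59*1506 = -4268244960/59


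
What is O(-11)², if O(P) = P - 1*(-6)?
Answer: 25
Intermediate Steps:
O(P) = 6 + P (O(P) = P + 6 = 6 + P)
O(-11)² = (6 - 11)² = (-5)² = 25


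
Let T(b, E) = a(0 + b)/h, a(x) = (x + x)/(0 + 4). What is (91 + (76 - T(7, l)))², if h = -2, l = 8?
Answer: 455625/16 ≈ 28477.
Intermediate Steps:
a(x) = x/2 (a(x) = (2*x)/4 = (2*x)*(¼) = x/2)
T(b, E) = -b/4 (T(b, E) = ((0 + b)/2)/(-2) = (b/2)*(-½) = -b/4)
(91 + (76 - T(7, l)))² = (91 + (76 - (-1)*7/4))² = (91 + (76 - 1*(-7/4)))² = (91 + (76 + 7/4))² = (91 + 311/4)² = (675/4)² = 455625/16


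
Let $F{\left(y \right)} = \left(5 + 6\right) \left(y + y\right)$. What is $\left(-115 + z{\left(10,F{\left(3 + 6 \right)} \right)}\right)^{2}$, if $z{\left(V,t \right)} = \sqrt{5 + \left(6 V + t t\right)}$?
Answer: $\left(115 - \sqrt{39269}\right)^{2} \approx 6916.3$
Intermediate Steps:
$F{\left(y \right)} = 22 y$ ($F{\left(y \right)} = 11 \cdot 2 y = 22 y$)
$z{\left(V,t \right)} = \sqrt{5 + t^{2} + 6 V}$ ($z{\left(V,t \right)} = \sqrt{5 + \left(6 V + t^{2}\right)} = \sqrt{5 + \left(t^{2} + 6 V\right)} = \sqrt{5 + t^{2} + 6 V}$)
$\left(-115 + z{\left(10,F{\left(3 + 6 \right)} \right)}\right)^{2} = \left(-115 + \sqrt{5 + \left(22 \left(3 + 6\right)\right)^{2} + 6 \cdot 10}\right)^{2} = \left(-115 + \sqrt{5 + \left(22 \cdot 9\right)^{2} + 60}\right)^{2} = \left(-115 + \sqrt{5 + 198^{2} + 60}\right)^{2} = \left(-115 + \sqrt{5 + 39204 + 60}\right)^{2} = \left(-115 + \sqrt{39269}\right)^{2}$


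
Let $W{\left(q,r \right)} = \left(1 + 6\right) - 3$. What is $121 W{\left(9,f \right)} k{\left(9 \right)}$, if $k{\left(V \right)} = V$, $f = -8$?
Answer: $4356$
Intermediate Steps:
$W{\left(q,r \right)} = 4$ ($W{\left(q,r \right)} = 7 - 3 = 4$)
$121 W{\left(9,f \right)} k{\left(9 \right)} = 121 \cdot 4 \cdot 9 = 484 \cdot 9 = 4356$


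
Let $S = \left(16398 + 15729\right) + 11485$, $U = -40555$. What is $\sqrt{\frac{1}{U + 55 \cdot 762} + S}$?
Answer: $\frac{3 \sqrt{8896969295}}{1355} \approx 208.83$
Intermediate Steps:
$S = 43612$ ($S = 32127 + 11485 = 43612$)
$\sqrt{\frac{1}{U + 55 \cdot 762} + S} = \sqrt{\frac{1}{-40555 + 55 \cdot 762} + 43612} = \sqrt{\frac{1}{-40555 + 41910} + 43612} = \sqrt{\frac{1}{1355} + 43612} = \sqrt{\frac{59094261}{1355}} = \frac{3 \sqrt{8896969295}}{1355}$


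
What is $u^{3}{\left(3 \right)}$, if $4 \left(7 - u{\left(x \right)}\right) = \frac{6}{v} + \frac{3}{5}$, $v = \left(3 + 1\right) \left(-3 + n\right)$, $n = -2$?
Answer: $\frac{21253933}{64000} \approx 332.09$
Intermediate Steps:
$v = -20$ ($v = \left(3 + 1\right) \left(-3 - 2\right) = 4 \left(-5\right) = -20$)
$u{\left(x \right)} = \frac{277}{40}$ ($u{\left(x \right)} = 7 - \frac{\frac{6}{-20} + \frac{3}{5}}{4} = 7 - \frac{6 \left(- \frac{1}{20}\right) + 3 \cdot \frac{1}{5}}{4} = 7 - \frac{- \frac{3}{10} + \frac{3}{5}}{4} = 7 - \frac{3}{40} = \frac{277}{40}$)
$u^{3}{\left(3 \right)} = \left(\frac{277}{40}\right)^{3} = \frac{21253933}{64000}$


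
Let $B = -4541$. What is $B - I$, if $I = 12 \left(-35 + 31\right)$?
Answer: $-4493$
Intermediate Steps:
$I = -48$ ($I = 12 \left(-4\right) = -48$)
$B - I = -4541 - -48 = -4541 + 48 = -4493$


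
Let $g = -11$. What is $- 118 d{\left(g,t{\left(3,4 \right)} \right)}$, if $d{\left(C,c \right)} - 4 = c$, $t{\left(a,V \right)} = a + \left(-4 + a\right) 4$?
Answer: $-354$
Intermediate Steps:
$t{\left(a,V \right)} = -16 + 5 a$ ($t{\left(a,V \right)} = a + \left(-16 + 4 a\right) = -16 + 5 a$)
$d{\left(C,c \right)} = 4 + c$
$- 118 d{\left(g,t{\left(3,4 \right)} \right)} = - 118 \left(4 + \left(-16 + 5 \cdot 3\right)\right) = - 118 \left(4 + \left(-16 + 15\right)\right) = - 118 \left(4 - 1\right) = \left(-118\right) 3 = -354$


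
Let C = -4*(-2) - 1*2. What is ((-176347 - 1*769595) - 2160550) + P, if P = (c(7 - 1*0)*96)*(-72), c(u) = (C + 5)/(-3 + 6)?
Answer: -3131836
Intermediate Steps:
C = 6 (C = 8 - 2 = 6)
c(u) = 11/3 (c(u) = (6 + 5)/(-3 + 6) = 11/3)
P = -25344 (P = ((11/3)*96)*(-72) = 352*(-72) = -25344)
((-176347 - 1*769595) - 2160550) + P = ((-176347 - 1*769595) - 2160550) - 25344 = ((-176347 - 769595) - 2160550) - 25344 = (-945942 - 2160550) - 25344 = -3106492 - 25344 = -3131836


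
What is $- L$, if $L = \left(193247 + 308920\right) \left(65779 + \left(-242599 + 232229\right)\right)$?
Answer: $-27824571303$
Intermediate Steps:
$L = 27824571303$ ($L = 502167 \left(65779 - 10370\right) = 502167 \cdot 55409 = 27824571303$)
$- L = \left(-1\right) 27824571303 = -27824571303$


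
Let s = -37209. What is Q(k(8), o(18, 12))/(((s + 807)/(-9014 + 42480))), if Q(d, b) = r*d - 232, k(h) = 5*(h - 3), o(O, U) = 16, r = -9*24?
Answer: 94240256/18201 ≈ 5177.8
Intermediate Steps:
r = -216
k(h) = -15 + 5*h (k(h) = 5*(-3 + h) = -15 + 5*h)
Q(d, b) = -232 - 216*d (Q(d, b) = -216*d - 232 = -232 - 216*d)
Q(k(8), o(18, 12))/(((s + 807)/(-9014 + 42480))) = (-232 - 216*(-15 + 5*8))/(((-37209 + 807)/(-9014 + 42480))) = (-232 - 216*(-15 + 40))/((-36402/33466)) = (-232 - 216*25)/((-36402*1/33466)) = (-232 - 5400)/(-18201/16733) = -5632*(-16733/18201) = 94240256/18201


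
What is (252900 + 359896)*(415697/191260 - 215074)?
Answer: -6301785336950057/47815 ≈ -1.3180e+11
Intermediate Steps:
(252900 + 359896)*(415697/191260 - 215074) = 612796*(415697*(1/191260) - 215074) = 612796*(415697/191260 - 215074) = 612796*(-41134637543/191260) = -6301785336950057/47815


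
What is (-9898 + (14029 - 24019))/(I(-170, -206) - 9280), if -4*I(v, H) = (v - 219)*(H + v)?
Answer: 9944/22923 ≈ 0.43380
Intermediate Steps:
I(v, H) = -(-219 + v)*(H + v)/4 (I(v, H) = -(v - 219)*(H + v)/4 = -(-219 + v)*(H + v)/4)
(-9898 + (14029 - 24019))/(I(-170, -206) - 9280) = (-9898 + (14029 - 24019))/((-¼*(-170)² + (219/4)*(-206) + (219/4)*(-170) - ¼*(-206)*(-170)) - 9280) = (-9898 - 9990)/((-¼*28900 - 22557/2 - 18615/2 - 8755) - 9280) = -19888/((-7225 - 22557/2 - 18615/2 - 8755) - 9280) = -19888/(-36566 - 9280) = -19888/(-45846) = -19888*(-1/45846) = 9944/22923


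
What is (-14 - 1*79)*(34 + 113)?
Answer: -13671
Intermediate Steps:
(-14 - 1*79)*(34 + 113) = (-14 - 79)*147 = -93*147 = -13671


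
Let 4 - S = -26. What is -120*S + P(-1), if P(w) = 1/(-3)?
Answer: -10801/3 ≈ -3600.3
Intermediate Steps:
S = 30 (S = 4 - 1*(-26) = 4 + 26 = 30)
P(w) = -⅓
-120*S + P(-1) = -120*30 - ⅓ = -3600 - ⅓ = -10801/3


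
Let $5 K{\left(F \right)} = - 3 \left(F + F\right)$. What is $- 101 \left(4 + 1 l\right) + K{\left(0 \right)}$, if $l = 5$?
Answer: $-909$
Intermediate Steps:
$K{\left(F \right)} = - \frac{6 F}{5}$ ($K{\left(F \right)} = \frac{\left(-3\right) \left(F + F\right)}{5} = \frac{\left(-3\right) 2 F}{5} = \frac{\left(-6\right) F}{5} = - \frac{6 F}{5}$)
$- 101 \left(4 + 1 l\right) + K{\left(0 \right)} = - 101 \left(4 + 1 \cdot 5\right) - 0 = - 101 \left(4 + 5\right) + 0 = \left(-101\right) 9 + 0 = -909 + 0 = -909$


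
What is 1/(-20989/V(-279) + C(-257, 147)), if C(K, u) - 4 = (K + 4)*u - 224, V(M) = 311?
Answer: -311/11655810 ≈ -2.6682e-5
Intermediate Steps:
C(K, u) = -220 + u*(4 + K) (C(K, u) = 4 + ((K + 4)*u - 224) = 4 + ((4 + K)*u - 224) = 4 + (u*(4 + K) - 224) = 4 + (-224 + u*(4 + K)) = -220 + u*(4 + K))
1/(-20989/V(-279) + C(-257, 147)) = 1/(-20989/311 + (-220 + 4*147 - 257*147)) = 1/(-20989*1/311 + (-220 + 588 - 37779)) = 1/(-20989/311 - 37411) = 1/(-11655810/311) = -311/11655810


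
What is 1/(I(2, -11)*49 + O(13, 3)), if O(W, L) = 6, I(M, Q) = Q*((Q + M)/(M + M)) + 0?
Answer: 4/4875 ≈ 0.00082051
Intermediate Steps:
I(M, Q) = Q*(M + Q)/(2*M) (I(M, Q) = Q*((M + Q)/((2*M))) + 0 = Q*((M + Q)*(1/(2*M))) + 0 = Q*((M + Q)/(2*M)) + 0 = Q*(M + Q)/(2*M) + 0 = Q*(M + Q)/(2*M))
1/(I(2, -11)*49 + O(13, 3)) = 1/(((½)*(-11)*(2 - 11)/2)*49 + 6) = 1/(((½)*(-11)*(½)*(-9))*49 + 6) = 1/((99/4)*49 + 6) = 1/(4851/4 + 6) = 1/(4875/4) = 4/4875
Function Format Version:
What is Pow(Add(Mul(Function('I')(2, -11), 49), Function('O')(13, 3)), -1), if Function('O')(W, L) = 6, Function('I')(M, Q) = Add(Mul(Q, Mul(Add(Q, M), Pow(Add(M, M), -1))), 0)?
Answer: Rational(4, 4875) ≈ 0.00082051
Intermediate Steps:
Function('I')(M, Q) = Mul(Rational(1, 2), Q, Pow(M, -1), Add(M, Q)) (Function('I')(M, Q) = Add(Mul(Q, Mul(Add(M, Q), Pow(Mul(2, M), -1))), 0) = Add(Mul(Q, Mul(Add(M, Q), Mul(Rational(1, 2), Pow(M, -1)))), 0) = Add(Mul(Q, Mul(Rational(1, 2), Pow(M, -1), Add(M, Q))), 0) = Add(Mul(Rational(1, 2), Q, Pow(M, -1), Add(M, Q)), 0) = Mul(Rational(1, 2), Q, Pow(M, -1), Add(M, Q)))
Pow(Add(Mul(Function('I')(2, -11), 49), Function('O')(13, 3)), -1) = Pow(Add(Mul(Mul(Rational(1, 2), -11, Pow(2, -1), Add(2, -11)), 49), 6), -1) = Pow(Add(Mul(Mul(Rational(1, 2), -11, Rational(1, 2), -9), 49), 6), -1) = Pow(Add(Mul(Rational(99, 4), 49), 6), -1) = Pow(Add(Rational(4851, 4), 6), -1) = Pow(Rational(4875, 4), -1) = Rational(4, 4875)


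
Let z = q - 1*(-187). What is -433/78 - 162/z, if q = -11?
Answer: -22211/3432 ≈ -6.4717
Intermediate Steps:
z = 176 (z = -11 - 1*(-187) = -11 + 187 = 176)
-433/78 - 162/z = -433/78 - 162/176 = -433*1/78 - 162*1/176 = -433/78 - 81/88 = -22211/3432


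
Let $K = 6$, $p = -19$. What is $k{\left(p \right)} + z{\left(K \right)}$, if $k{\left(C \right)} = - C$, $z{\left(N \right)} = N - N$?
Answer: $19$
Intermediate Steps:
$z{\left(N \right)} = 0$
$k{\left(p \right)} + z{\left(K \right)} = \left(-1\right) \left(-19\right) + 0 = 19 + 0 = 19$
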